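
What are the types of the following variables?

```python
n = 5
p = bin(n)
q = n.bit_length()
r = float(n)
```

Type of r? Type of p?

float() returns float; bin() returns str

float, str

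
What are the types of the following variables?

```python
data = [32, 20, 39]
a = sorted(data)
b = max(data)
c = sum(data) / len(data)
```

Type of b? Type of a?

max of ints returns int; sorted() returns list

int, list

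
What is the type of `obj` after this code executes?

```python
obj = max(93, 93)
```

max() of ints returns int

int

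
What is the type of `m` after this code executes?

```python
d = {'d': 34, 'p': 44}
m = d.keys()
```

.keys() returns a dict_keys view object

dict_keys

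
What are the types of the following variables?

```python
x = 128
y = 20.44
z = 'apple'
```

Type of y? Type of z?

y is float; z is str

float, str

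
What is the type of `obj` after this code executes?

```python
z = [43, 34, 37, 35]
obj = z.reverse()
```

list.reverse() returns None

NoneType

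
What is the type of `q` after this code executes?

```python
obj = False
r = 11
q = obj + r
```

bool + int returns int (False is 0, so 0 + 11 = 11)

int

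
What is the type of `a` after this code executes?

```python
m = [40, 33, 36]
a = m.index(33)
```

list.index() returns int

int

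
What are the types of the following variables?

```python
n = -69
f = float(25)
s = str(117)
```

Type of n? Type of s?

n is int; s is str

int, str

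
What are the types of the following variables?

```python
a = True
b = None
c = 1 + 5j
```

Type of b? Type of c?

b is NoneType; c is complex

NoneType, complex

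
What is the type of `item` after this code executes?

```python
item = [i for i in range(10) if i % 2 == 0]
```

A list comprehension [...] produces a list

list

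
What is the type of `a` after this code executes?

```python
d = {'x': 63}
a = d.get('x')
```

dict.get() returns the value (int) when key is found

int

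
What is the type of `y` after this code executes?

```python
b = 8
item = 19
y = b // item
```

int // int returns int (8 // 19 = 0)

int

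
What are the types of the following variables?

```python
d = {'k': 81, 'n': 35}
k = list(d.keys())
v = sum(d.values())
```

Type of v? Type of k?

sum of int values returns int; list(...) returns list

int, list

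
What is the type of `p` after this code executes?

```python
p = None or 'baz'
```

'or' with None returns the other value ('baz', str)

str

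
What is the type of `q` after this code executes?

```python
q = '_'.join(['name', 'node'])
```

str.join() returns str

str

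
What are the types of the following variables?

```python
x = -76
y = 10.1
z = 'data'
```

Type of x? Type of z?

x is int; z is str

int, str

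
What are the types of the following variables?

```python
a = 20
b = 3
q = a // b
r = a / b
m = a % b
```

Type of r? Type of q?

int / int returns float; int // int returns int

float, int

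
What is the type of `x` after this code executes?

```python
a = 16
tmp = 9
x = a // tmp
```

int // int returns int (16 // 9 = 1)

int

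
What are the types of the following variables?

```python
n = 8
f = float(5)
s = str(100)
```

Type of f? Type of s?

f is float; s is str

float, str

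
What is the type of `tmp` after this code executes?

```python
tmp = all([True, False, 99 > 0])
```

all() returns bool

bool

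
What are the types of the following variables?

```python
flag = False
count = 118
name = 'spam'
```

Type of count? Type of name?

count is int; name is str

int, str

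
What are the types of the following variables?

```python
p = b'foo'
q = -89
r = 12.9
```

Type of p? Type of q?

p is bytes; q is int

bytes, int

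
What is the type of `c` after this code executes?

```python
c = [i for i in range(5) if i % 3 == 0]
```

A list comprehension [...] produces a list

list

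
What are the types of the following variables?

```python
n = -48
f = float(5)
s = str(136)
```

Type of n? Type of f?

n is int; f is float

int, float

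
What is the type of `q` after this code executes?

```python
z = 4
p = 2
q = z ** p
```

int ** positive int returns int (4 ** 2 = 16)

int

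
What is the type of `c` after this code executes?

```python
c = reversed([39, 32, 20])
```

reversed() on a list returns a list_reverseiterator

list_reverseiterator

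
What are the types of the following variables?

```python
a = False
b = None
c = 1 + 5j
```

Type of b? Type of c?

b is NoneType; c is complex

NoneType, complex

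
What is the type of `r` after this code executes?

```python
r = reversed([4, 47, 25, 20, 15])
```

reversed() on a list returns a list_reverseiterator

list_reverseiterator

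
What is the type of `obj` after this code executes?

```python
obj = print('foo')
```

print() returns None

NoneType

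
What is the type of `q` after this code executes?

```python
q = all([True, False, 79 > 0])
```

all() returns bool

bool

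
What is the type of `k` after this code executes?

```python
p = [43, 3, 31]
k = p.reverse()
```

list.reverse() returns None

NoneType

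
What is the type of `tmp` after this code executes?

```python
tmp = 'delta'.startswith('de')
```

str.startswith() returns bool

bool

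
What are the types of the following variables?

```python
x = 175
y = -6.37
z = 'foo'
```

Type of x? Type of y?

x is int; y is float

int, float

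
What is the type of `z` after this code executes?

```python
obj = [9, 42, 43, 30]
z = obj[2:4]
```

Slicing a list always returns a list

list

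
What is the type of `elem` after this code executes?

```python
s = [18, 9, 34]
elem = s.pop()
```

list.pop() returns the popped element (int here)

int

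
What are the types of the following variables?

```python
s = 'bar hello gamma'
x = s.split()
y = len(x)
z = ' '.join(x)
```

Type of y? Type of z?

len() returns int; str.join() returns str

int, str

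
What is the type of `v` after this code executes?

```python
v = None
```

None has type NoneType

NoneType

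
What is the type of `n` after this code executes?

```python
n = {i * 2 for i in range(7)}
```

A set comprehension {expr for x in iterable} produces a set

set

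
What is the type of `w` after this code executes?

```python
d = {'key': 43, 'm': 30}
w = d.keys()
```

.keys() returns a dict_keys view object

dict_keys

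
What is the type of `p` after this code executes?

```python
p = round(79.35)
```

round() with no ndigits arg returns int

int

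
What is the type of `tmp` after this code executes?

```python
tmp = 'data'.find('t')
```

str.find() returns int (index, or -1)

int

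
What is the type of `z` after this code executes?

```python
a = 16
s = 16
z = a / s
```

int / int always returns float in Python 3 (16 / 16 = 1)

float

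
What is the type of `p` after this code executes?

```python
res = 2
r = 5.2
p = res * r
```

int * float returns float (2 * 5.2 = 10.4)

float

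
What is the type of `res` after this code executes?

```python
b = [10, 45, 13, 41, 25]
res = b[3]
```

Indexing a list of ints returns int (b[3] = 41)

int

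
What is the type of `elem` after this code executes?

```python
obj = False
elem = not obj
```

'not' always returns bool

bool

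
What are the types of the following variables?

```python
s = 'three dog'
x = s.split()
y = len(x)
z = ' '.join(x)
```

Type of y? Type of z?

len() returns int; str.join() returns str

int, str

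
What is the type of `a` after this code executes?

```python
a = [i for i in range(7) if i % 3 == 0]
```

A list comprehension [...] produces a list

list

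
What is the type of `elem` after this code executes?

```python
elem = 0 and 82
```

'and' returns the first falsy value (0, which is int)

int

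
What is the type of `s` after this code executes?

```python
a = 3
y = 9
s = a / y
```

int / int always returns float in Python 3 (3 / 9 = 0.333333)

float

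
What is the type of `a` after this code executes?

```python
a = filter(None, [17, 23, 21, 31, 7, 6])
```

filter() returns a filter iterator object

filter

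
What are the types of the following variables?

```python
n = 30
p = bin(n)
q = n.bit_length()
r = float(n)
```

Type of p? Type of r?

bin() returns str; float() returns float

str, float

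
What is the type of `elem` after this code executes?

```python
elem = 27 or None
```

'or' returns first truthy value (27, int)

int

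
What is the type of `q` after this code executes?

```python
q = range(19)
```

range() returns a range object

range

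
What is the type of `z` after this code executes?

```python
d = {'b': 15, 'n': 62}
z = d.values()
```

.values() returns a dict_values view object

dict_values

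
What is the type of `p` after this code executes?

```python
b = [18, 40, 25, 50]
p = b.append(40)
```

list.append() returns None (mutates in place)

NoneType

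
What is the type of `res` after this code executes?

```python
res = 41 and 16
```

'and' returns the last value when all truthy (16, which is int)

int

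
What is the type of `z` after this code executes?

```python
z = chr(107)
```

chr() returns str (single character)

str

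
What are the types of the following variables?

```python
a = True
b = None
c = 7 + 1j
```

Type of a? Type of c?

a is bool; c is complex

bool, complex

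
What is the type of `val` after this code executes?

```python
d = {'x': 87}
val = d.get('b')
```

dict.get() returns None when key 'b' is not found and no default given

NoneType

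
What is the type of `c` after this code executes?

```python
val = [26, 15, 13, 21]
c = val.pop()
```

list.pop() returns the popped element (int here)

int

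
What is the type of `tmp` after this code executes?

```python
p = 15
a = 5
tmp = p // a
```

int // int returns int (15 // 5 = 3)

int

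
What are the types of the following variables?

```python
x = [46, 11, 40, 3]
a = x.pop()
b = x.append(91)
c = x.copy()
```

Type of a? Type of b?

list.pop() returns the element (int); list.append() returns None

int, NoneType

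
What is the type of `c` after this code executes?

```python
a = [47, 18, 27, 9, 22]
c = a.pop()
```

list.pop() returns the popped element (int here)

int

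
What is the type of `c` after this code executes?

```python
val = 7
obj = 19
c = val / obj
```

int / int always returns float in Python 3 (7 / 19 = 0.368421)

float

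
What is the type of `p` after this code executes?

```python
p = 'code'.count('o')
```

str.count() returns int

int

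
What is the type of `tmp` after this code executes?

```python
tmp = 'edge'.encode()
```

str.encode() returns bytes

bytes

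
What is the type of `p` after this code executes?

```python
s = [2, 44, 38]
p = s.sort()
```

list.sort() returns None (sorts in place)

NoneType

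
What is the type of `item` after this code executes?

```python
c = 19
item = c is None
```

'is' comparison returns bool

bool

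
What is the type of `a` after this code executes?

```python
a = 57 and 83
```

'and' returns the last value when all truthy (83, which is int)

int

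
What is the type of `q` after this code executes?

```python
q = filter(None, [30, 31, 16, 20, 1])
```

filter() returns a filter iterator object

filter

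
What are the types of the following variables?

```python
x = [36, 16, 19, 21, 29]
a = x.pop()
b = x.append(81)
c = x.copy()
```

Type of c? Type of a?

list.copy() returns list; list.pop() returns the element (int)

list, int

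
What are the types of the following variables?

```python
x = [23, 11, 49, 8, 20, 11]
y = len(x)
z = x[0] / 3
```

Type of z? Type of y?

int / int returns float; len() returns int

float, int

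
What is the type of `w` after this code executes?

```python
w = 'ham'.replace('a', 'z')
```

str.replace() returns str

str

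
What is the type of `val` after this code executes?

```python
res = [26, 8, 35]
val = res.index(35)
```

list.index() returns int

int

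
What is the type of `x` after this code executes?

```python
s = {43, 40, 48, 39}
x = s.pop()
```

Popping from a set of ints returns int

int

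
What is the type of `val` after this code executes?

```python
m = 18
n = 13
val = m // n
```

int // int returns int (18 // 13 = 1)

int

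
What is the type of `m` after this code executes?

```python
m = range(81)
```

range() returns a range object

range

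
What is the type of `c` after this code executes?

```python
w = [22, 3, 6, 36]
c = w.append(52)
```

list.append() returns None (mutates in place)

NoneType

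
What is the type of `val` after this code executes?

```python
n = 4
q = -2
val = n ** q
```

int ** negative int returns float

float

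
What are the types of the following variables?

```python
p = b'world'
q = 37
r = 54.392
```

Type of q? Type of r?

q is int; r is float

int, float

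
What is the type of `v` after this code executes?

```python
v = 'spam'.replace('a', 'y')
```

str.replace() returns str

str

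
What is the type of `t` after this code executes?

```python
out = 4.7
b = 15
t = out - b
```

float - int returns float (4.7 - 15 = -10.3)

float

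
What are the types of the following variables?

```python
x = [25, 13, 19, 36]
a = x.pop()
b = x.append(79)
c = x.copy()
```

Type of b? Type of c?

list.append() returns None; list.copy() returns list

NoneType, list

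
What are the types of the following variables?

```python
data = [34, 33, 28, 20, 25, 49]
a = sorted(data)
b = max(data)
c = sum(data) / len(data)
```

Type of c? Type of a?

int / int returns float; sorted() returns list

float, list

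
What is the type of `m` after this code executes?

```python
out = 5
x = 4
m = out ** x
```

int ** positive int returns int (5 ** 4 = 625)

int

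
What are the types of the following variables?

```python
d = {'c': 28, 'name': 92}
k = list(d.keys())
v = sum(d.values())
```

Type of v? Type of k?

sum of int values returns int; list(...) returns list

int, list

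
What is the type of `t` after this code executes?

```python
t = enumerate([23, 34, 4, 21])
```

enumerate() returns an enumerate iterator object

enumerate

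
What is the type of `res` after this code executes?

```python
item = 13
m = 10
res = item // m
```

int // int returns int (13 // 10 = 1)

int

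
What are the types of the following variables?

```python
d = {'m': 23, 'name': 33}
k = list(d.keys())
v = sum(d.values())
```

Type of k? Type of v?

list(...) returns list; sum of int values returns int

list, int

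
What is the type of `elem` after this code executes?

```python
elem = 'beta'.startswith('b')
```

str.startswith() returns bool

bool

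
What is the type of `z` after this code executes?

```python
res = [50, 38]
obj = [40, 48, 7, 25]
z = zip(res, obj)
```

zip() returns a zip iterator object

zip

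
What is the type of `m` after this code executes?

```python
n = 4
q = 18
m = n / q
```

int / int always returns float in Python 3 (4 / 18 = 0.222222)

float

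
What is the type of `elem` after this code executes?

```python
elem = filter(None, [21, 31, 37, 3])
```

filter() returns a filter iterator object

filter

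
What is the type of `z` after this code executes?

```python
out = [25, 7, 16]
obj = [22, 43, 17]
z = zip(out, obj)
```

zip() returns a zip iterator object

zip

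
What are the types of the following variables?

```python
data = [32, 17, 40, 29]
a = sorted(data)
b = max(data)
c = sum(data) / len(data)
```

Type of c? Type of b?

int / int returns float; max of ints returns int

float, int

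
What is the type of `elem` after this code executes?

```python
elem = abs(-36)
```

abs() of int returns int

int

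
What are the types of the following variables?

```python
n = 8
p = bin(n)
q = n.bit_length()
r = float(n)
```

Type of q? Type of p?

int.bit_length() returns int; bin() returns str

int, str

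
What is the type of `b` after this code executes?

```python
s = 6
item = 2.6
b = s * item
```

int * float returns float (6 * 2.6 = 15.6)

float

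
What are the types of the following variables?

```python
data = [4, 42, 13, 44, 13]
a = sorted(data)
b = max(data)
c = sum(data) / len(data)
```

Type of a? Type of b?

sorted() returns list; max of ints returns int

list, int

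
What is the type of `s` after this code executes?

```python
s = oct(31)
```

oct() returns str representation

str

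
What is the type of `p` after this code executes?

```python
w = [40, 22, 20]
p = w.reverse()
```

list.reverse() returns None

NoneType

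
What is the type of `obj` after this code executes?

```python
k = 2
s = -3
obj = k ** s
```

int ** negative int returns float

float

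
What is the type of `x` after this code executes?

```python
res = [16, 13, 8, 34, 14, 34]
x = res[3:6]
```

Slicing a list always returns a list

list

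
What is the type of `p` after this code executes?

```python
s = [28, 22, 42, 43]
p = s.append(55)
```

list.append() returns None (mutates in place)

NoneType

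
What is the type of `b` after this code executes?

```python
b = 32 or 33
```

'or' returns the first truthy value (32, which is int)

int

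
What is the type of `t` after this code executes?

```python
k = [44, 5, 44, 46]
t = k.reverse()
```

list.reverse() returns None

NoneType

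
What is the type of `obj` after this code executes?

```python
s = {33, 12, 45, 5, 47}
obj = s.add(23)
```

set.add() returns None (mutates in place)

NoneType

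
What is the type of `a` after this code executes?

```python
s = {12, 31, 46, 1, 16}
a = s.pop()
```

Popping from a set of ints returns int

int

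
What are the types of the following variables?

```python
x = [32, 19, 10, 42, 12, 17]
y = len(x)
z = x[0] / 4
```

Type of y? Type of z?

len() returns int; int / int returns float

int, float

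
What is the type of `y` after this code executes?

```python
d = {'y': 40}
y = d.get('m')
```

dict.get() returns None when key 'm' is not found and no default given

NoneType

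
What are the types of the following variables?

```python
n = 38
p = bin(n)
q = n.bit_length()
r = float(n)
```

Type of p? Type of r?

bin() returns str; float() returns float

str, float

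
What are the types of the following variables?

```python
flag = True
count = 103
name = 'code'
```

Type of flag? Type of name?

flag is bool; name is str

bool, str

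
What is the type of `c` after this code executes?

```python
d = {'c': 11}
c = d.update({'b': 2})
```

dict.update() returns None

NoneType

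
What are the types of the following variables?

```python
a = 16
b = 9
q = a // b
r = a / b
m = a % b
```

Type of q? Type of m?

int // int returns int; int % int returns int

int, int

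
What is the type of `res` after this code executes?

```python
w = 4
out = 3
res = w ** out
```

int ** positive int returns int (4 ** 3 = 64)

int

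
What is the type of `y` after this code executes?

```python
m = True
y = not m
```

'not' always returns bool

bool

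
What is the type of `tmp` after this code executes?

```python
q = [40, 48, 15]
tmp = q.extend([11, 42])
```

list.extend() returns None

NoneType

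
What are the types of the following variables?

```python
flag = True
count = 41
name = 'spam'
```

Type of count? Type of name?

count is int; name is str

int, str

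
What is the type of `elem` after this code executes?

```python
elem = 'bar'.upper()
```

str.upper() returns str

str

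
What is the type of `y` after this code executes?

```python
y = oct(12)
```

oct() returns str representation

str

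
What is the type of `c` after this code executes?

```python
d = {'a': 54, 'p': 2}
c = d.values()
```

.values() returns a dict_values view object

dict_values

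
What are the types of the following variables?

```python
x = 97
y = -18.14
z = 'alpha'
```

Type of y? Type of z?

y is float; z is str

float, str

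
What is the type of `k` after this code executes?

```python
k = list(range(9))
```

list(range(...)) returns list

list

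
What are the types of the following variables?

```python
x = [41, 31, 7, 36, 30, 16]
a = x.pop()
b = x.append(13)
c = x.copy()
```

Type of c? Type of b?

list.copy() returns list; list.append() returns None

list, NoneType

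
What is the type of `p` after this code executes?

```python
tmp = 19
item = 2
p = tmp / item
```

int / int always returns float in Python 3 (19 / 2 = 9.5)

float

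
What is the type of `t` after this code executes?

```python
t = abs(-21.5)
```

abs() of float returns float

float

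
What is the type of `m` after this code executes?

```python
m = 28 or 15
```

'or' returns the first truthy value (28, which is int)

int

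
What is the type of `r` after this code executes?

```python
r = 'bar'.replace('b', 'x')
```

str.replace() returns str

str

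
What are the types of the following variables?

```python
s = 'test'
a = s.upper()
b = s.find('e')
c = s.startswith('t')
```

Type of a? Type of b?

str.upper() returns str; str.find() returns int

str, int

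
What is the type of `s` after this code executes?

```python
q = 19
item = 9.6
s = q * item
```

int * float returns float (19 * 9.6 = 182.4)

float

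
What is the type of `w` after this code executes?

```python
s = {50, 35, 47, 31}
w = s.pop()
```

Popping from a set of ints returns int

int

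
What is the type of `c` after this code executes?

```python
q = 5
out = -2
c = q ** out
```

int ** negative int returns float

float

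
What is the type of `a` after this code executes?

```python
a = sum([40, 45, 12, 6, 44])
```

sum() of ints returns int

int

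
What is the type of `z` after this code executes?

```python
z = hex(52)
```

hex() returns str representation

str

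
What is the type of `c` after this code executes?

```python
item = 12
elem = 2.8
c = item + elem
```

int + float returns float (12 + 2.8 = 14.8)

float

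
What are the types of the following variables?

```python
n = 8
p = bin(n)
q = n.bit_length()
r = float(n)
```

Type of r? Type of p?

float() returns float; bin() returns str

float, str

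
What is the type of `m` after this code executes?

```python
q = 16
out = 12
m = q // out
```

int // int returns int (16 // 12 = 1)

int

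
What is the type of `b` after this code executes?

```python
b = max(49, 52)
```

max() of ints returns int

int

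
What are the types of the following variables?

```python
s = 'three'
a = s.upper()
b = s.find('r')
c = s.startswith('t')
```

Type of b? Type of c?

str.find() returns int; str.startswith() returns bool

int, bool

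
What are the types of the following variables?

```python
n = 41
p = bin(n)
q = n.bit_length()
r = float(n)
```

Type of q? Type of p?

int.bit_length() returns int; bin() returns str

int, str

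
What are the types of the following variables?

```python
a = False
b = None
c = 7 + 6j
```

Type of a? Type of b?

a is bool; b is NoneType

bool, NoneType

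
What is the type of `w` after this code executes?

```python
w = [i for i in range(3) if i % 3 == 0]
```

A list comprehension [...] produces a list

list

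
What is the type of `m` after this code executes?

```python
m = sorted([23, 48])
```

sorted() always returns list

list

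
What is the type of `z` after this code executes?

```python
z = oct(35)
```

oct() returns str representation

str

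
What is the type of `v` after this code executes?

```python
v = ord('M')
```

ord() returns int (Unicode code point)

int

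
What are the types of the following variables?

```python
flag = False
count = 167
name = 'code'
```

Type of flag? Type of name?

flag is bool; name is str

bool, str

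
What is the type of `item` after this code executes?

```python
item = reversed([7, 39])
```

reversed() on a list returns a list_reverseiterator

list_reverseiterator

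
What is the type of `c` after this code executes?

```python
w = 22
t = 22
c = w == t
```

Equality comparison returns bool

bool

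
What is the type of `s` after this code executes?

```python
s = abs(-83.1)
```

abs() of float returns float

float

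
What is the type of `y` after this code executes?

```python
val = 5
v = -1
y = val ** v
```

int ** negative int returns float

float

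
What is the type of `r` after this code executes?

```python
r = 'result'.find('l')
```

str.find() returns int (index, or -1)

int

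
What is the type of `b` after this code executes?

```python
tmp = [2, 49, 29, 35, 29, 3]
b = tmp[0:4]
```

Slicing a list always returns a list

list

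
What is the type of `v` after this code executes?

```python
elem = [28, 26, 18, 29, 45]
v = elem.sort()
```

list.sort() returns None (sorts in place)

NoneType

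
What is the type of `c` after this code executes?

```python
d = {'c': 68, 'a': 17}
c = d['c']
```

Accessing dict[str, int] with key 'c' returns int value 68

int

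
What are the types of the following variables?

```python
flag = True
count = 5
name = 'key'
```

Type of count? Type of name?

count is int; name is str

int, str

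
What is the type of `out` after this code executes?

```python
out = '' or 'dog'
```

'or' returns first truthy value ('dog', which is str)

str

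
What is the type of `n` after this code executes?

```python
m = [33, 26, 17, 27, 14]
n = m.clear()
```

list.clear() returns None

NoneType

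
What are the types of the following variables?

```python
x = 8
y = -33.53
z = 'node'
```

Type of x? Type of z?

x is int; z is str

int, str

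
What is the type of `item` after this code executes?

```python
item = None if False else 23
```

Ternary: condition is False, else branch (23) taken → int

int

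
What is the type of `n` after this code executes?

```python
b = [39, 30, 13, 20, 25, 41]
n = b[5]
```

Indexing a list of ints returns int (b[5] = 41)

int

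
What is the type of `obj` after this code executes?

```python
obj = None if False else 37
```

Ternary: condition is False, else branch (37) taken → int

int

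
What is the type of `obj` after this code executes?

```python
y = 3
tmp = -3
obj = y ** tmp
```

int ** negative int returns float

float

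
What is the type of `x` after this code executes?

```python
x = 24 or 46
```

'or' returns the first truthy value (24, which is int)

int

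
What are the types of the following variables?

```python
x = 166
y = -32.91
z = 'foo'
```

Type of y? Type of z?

y is float; z is str

float, str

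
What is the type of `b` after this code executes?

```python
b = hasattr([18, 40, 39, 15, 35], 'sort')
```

hasattr() returns bool

bool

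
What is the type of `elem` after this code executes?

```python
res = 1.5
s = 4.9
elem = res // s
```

float // float returns float (floor division preserves float type)

float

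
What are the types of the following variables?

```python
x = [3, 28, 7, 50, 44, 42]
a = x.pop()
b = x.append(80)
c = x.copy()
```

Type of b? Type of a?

list.append() returns None; list.pop() returns the element (int)

NoneType, int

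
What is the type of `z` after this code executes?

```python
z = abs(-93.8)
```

abs() of float returns float

float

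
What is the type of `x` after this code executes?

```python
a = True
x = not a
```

'not' always returns bool

bool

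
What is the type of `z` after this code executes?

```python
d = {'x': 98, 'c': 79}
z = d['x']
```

Accessing dict[str, int] with key 'x' returns int value 98

int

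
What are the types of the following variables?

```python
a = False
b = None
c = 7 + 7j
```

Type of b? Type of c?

b is NoneType; c is complex

NoneType, complex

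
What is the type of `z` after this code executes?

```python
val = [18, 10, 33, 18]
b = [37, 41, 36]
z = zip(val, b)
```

zip() returns a zip iterator object

zip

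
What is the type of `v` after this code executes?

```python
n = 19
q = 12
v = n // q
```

int // int returns int (19 // 12 = 1)

int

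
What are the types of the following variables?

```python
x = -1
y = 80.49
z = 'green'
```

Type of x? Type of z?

x is int; z is str

int, str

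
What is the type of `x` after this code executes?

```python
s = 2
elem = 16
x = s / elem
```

int / int always returns float in Python 3 (2 / 16 = 0.125)

float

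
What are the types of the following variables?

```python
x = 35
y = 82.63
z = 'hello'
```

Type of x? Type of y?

x is int; y is float

int, float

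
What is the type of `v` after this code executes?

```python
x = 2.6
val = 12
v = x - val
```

float - int returns float (2.6 - 12 = -9.4)

float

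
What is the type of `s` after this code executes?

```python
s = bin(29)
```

bin() returns str representation

str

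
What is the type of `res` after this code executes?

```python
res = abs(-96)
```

abs() of int returns int

int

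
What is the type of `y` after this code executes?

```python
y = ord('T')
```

ord() returns int (Unicode code point)

int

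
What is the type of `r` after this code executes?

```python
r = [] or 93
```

'or' returns first truthy value (93, which is int)

int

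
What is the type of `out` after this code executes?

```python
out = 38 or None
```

'or' returns first truthy value (38, int)

int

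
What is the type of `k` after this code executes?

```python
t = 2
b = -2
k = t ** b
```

int ** negative int returns float

float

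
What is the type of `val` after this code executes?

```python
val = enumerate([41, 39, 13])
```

enumerate() returns an enumerate iterator object

enumerate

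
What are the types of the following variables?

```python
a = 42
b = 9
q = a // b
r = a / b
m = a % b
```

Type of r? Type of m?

int / int returns float; int % int returns int

float, int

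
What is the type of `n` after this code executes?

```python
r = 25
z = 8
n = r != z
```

Comparison operators return bool

bool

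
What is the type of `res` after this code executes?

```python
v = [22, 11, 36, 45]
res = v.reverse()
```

list.reverse() returns None

NoneType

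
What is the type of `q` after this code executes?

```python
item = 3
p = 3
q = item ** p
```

int ** positive int returns int (3 ** 3 = 27)

int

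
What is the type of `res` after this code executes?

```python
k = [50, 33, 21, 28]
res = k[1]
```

Indexing a list of ints returns int (k[1] = 33)

int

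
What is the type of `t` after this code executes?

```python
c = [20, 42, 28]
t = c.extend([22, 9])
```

list.extend() returns None

NoneType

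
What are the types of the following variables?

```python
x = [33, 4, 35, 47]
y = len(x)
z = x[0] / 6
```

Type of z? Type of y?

int / int returns float; len() returns int

float, int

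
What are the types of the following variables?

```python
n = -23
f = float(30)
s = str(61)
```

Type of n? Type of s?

n is int; s is str

int, str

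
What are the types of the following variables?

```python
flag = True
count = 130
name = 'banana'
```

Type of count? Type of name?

count is int; name is str

int, str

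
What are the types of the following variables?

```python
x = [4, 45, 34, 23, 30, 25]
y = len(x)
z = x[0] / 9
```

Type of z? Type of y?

int / int returns float; len() returns int

float, int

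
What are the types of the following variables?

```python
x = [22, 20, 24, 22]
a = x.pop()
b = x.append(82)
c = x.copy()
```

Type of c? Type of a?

list.copy() returns list; list.pop() returns the element (int)

list, int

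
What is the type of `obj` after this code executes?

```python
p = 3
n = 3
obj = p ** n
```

int ** positive int returns int (3 ** 3 = 27)

int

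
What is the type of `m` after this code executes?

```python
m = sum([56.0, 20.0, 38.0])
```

sum() of floats returns float

float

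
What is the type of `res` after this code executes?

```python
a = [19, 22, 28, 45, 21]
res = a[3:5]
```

Slicing a list always returns a list

list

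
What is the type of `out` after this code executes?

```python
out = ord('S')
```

ord() returns int (Unicode code point)

int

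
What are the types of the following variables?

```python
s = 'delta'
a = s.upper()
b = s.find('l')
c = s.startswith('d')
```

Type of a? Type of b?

str.upper() returns str; str.find() returns int

str, int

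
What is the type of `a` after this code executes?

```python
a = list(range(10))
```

list(range(...)) returns list

list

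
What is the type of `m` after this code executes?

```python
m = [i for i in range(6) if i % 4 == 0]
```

A list comprehension [...] produces a list

list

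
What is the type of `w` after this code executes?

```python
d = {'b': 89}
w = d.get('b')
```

dict.get() returns the value (int) when key is found

int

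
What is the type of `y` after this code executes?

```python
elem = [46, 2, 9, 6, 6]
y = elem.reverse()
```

list.reverse() returns None

NoneType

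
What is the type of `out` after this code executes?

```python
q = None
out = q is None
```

'is' comparison returns bool

bool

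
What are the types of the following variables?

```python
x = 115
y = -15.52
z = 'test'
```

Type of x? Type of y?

x is int; y is float

int, float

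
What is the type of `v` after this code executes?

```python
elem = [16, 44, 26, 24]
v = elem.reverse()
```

list.reverse() returns None

NoneType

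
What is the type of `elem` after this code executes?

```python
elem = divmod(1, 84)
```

divmod() returns a tuple (quotient, remainder)

tuple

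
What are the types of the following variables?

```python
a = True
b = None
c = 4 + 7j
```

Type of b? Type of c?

b is NoneType; c is complex

NoneType, complex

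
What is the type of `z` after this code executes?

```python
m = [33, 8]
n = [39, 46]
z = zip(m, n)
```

zip() returns a zip iterator object

zip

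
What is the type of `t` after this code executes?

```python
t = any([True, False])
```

any() returns bool

bool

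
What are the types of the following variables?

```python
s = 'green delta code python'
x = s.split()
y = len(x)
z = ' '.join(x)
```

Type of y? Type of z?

len() returns int; str.join() returns str

int, str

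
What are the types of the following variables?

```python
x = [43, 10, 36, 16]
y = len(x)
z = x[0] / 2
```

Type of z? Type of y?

int / int returns float; len() returns int

float, int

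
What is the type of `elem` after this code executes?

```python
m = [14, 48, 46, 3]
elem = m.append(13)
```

list.append() returns None (mutates in place)

NoneType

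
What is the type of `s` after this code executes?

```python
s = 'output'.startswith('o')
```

str.startswith() returns bool

bool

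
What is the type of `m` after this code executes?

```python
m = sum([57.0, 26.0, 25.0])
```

sum() of floats returns float

float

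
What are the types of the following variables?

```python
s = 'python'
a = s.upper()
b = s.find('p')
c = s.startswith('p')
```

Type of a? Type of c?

str.upper() returns str; str.startswith() returns bool

str, bool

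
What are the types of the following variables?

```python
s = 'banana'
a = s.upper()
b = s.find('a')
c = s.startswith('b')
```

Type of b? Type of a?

str.find() returns int; str.upper() returns str

int, str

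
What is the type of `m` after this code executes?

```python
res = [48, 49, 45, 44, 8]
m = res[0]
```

Indexing a list of ints returns int (res[0] = 48)

int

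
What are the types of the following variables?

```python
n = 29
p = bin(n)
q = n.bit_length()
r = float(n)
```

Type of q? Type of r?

int.bit_length() returns int; float() returns float

int, float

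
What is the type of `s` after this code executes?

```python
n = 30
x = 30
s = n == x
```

Equality comparison returns bool

bool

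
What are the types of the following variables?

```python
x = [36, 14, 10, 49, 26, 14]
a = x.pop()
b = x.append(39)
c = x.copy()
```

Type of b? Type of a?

list.append() returns None; list.pop() returns the element (int)

NoneType, int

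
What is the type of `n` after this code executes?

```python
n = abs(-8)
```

abs() of int returns int

int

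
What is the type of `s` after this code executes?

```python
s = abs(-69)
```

abs() of int returns int

int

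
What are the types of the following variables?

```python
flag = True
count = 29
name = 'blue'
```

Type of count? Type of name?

count is int; name is str

int, str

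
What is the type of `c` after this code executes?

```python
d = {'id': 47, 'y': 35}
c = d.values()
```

.values() returns a dict_values view object

dict_values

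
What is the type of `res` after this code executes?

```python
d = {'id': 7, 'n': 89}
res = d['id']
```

Accessing dict[str, int] with key 'id' returns int value 7

int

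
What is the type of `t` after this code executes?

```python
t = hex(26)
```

hex() returns str representation

str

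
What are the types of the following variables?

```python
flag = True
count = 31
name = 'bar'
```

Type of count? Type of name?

count is int; name is str

int, str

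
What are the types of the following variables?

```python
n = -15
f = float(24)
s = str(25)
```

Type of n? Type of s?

n is int; s is str

int, str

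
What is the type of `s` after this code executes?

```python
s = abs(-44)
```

abs() of int returns int

int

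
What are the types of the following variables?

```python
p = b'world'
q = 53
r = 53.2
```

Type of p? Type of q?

p is bytes; q is int

bytes, int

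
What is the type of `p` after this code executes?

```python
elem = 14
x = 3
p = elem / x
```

int / int always returns float in Python 3 (14 / 3 = 4.66667)

float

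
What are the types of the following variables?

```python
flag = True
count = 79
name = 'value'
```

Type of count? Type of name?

count is int; name is str

int, str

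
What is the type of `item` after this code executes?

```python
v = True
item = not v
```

'not' always returns bool

bool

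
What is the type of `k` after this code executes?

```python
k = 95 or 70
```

'or' returns the first truthy value (95, which is int)

int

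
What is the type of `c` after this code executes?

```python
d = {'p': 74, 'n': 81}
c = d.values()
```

.values() returns a dict_values view object

dict_values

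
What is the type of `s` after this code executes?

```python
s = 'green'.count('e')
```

str.count() returns int

int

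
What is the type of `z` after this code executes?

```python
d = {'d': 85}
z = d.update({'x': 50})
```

dict.update() returns None

NoneType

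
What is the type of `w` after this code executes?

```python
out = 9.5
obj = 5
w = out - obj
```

float - int returns float (9.5 - 5 = 4.5)

float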